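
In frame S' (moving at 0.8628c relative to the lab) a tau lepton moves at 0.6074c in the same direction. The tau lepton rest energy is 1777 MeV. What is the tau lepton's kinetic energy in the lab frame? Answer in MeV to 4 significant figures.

K ≈ 4967 MeV

u_lab = (0.6074 + 0.8628)/(1 + 0.6074×0.8628) = 0.9646572
γ = 1/√(1 − 0.9646572²) = 3.79495
K = (γ − 1)m₀c² = (3.79495 − 1) × 1777 = 2.79495 × 1777 = 4967 MeV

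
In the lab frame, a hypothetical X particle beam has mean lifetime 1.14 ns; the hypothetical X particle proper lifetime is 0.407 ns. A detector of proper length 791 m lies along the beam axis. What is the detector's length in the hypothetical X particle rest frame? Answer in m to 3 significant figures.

L ≈ 282 m

Time dilation ⇒ γ = Δt/τ₀ = 1.14/0.407 = 2.8010
Length contraction: L = L₀/γ = 791/2.8010 = 282 m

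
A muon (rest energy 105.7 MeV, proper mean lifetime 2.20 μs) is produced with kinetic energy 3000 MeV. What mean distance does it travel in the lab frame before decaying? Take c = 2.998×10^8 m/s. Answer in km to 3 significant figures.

γ = 1 + K/(m₀c²) = 1 + 3000/105.7 = 29.382
β = √(1 − 1/γ²) = 0.99942
Dilated lifetime: γτ₀ = 29.382 × 2.20 μs = 64.641 μs
d = βc·γτ₀ = 0.99942 × (2.998×10^8 m/s) × 6.4641×10^-5 s = 19.4 km

d ≈ 19.4 km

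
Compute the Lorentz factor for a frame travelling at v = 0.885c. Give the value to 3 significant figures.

γ ≈ 2.15

γ = 1/√(1 − β²) = 1/√(1 − 0.885²) = 1/√(0.21677) = 2.15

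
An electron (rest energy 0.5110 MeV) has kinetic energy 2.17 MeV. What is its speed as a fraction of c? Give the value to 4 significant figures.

γ = 1 + K/(m₀c²) = 1 + 2.17/0.5110 = 5.24658
β = √(1 − 1/γ²) = 0.9817

β ≈ 0.9817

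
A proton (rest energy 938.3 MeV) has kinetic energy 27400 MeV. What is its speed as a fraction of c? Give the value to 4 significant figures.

γ = 1 + K/(m₀c²) = 1 + 27400/938.3 = 30.2017
β = √(1 − 1/γ²) = 0.9995

β ≈ 0.9995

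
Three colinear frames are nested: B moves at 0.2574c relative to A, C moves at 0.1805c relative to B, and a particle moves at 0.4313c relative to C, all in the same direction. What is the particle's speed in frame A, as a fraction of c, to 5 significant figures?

u ≈ 0.71984c

Compose boost 2: (0.1805 + 0.2574)/(1 + 0.1805×0.2574) = 0.43790/1.046461 = 0.4184581
Compose boost 3: (0.4313 + 0.4184581)/(1 + 0.4313×0.4184581) = 0.8497581/1.180481 = 0.71984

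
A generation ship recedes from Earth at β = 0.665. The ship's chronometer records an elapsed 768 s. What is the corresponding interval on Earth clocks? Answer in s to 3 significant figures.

Δt ≈ 1030 s

γ = 1/√(1 − 0.665²) = 1.3390
Time dilation: Δt = γτ₀ = 1.3390 × 768 s = 1030 s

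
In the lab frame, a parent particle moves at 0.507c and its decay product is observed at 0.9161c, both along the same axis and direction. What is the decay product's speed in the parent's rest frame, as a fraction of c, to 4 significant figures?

u' ≈ 0.7639c

Inverse velocity addition: u' = (u − v)/(1 − uv/c²)
= (0.9161 − 0.507)/(1 − 0.9161×0.507) = 0.4091/0.535537 = 0.7639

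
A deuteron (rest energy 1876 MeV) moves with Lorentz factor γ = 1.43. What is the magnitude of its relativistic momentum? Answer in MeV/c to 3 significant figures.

β = √(1 − 1/γ²) = √(1 − 1/1.43²) = 0.71483
p = γβm₀c = 1.43 × 0.71483 × 1876 MeV/c = 1920 MeV/c

p ≈ 1920 MeV/c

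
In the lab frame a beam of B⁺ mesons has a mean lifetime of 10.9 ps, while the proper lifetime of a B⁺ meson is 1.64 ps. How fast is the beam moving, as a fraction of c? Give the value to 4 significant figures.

β ≈ 0.9886

γ = Δt/τ₀ = 10.9/1.64 = 6.64634
β = √(1 − 1/γ²) = √(1 − 1/6.64634²) = 0.9886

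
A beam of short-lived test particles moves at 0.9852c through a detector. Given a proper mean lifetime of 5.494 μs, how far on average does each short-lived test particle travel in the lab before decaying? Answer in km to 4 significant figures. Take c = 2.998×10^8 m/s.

d ≈ 9.467 km

γ = 1/√(1 − 0.9852²) = 5.83401
Dilated lifetime: Δt = γτ₀ = 5.83401 × 5.494 μs = 32.0520 μs
d = vΔt = 0.9852c × 32.0520 μs = 2.95363×10^8 m/s × 3.20520×10^-5 s = 9.467 km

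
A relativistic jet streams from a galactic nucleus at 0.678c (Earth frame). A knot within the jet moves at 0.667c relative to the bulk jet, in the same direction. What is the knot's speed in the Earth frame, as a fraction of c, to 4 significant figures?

u ≈ 0.9262c

Relativistic velocity addition: u = (u' + v)/(1 + u'v/c²)
= (0.667 + 0.678)/(1 + 0.667×0.678) = 1.345/1.45223 = 0.9262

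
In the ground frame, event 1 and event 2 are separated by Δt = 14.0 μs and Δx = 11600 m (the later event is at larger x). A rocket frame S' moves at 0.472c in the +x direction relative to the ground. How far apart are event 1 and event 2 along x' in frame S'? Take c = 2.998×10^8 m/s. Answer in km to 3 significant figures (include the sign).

γ = 1/√(1 − 0.472²) = 1.1343
Δx' = γ(Δx − vΔt) = 1.1343 × (11600 m − 0.472×(2.998×10^8 m/s)×14.0×10^-6 s)
= 1.1343 × (9618.9 m) = 10.9 km

Δx' ≈ 10.9 km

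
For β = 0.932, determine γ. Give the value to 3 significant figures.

γ ≈ 2.76

γ = 1/√(1 − β²) = 1/√(1 − 0.932²) = 1/√(0.13138) = 2.76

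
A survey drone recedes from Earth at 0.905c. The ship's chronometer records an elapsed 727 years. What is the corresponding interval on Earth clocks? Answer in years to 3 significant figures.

Δt ≈ 1710 years

γ = 1/√(1 − 0.905²) = 2.3507
Time dilation: Δt = γτ₀ = 2.3507 × 727 years = 1710 years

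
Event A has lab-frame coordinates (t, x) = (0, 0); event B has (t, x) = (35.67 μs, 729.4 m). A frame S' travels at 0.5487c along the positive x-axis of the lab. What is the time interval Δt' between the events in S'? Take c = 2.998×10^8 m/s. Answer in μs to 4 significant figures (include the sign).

γ = 1/√(1 − 0.5487²) = 1.19614
Δt' = γ(Δt − vΔx/c²) = 1.19614 × (35.67 μs − 0.5487×729.4 m / (2.998×10^8 m/s))
= 1.19614 × (34.3350 μs) = 41.07 μs

Δt' ≈ 41.07 μs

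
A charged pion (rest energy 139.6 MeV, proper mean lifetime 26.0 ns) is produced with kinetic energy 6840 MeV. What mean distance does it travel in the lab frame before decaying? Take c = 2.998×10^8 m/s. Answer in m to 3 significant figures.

γ = 1 + K/(m₀c²) = 1 + 6840/139.6 = 49.997
β = √(1 − 1/γ²) = 0.99980
Dilated lifetime: γτ₀ = 49.997 × 26.0 ns = 1299.9 ns
d = βc·γτ₀ = 0.99980 × (2.998×10^8 m/s) × 1.2999×10^-6 s = 390 m

d ≈ 390 m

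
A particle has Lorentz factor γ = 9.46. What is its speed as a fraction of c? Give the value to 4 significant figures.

β = √(1 − 1/γ²) = √(1 − 1/9.46²) = √(0.988826) = 0.9944

β ≈ 0.9944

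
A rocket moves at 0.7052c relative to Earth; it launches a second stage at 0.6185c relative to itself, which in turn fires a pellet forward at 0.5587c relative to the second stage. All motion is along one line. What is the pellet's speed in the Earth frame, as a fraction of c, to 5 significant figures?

Compose boost 2: (0.6185 + 0.7052)/(1 + 0.6185×0.7052) = 1.3237/1.436166 = 0.9216900
Compose boost 3: (0.5587 + 0.9216900)/(1 + 0.5587×0.9216900) = 1.480390/1.514948 = 0.97719

u ≈ 0.97719c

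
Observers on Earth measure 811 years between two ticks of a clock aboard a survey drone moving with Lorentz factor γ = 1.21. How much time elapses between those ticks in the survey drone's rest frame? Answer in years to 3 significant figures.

γ = 1.21 (given)
Proper time: τ₀ = Δt/γ = 811/1.21 = 670 years

τ₀ ≈ 670 years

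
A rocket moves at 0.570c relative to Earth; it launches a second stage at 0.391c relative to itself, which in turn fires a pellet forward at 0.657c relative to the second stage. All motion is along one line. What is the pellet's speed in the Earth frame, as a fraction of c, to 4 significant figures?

Compose boost 2: (0.391 + 0.570)/(1 + 0.391×0.570) = 0.9610/1.22287 = 0.785856
Compose boost 3: (0.657 + 0.785856)/(1 + 0.657×0.785856) = 1.44286/1.51631 = 0.9516

u ≈ 0.9516c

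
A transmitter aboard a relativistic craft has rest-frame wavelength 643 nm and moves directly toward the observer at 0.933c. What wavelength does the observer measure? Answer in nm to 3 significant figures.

λ_obs ≈ 120 nm

Relativistic Doppler: λ_obs = λ_src √((1−β)/(1+β))
= 643 × √(0.067000/1.9330) = 643 × 0.18618 = 120 nm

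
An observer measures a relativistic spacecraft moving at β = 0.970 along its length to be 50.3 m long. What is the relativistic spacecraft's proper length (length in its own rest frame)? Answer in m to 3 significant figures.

γ = 1/√(1 − 0.970²) = 4.1135
L₀ = γL = 4.1135 × 50.3 = 207 m

L₀ ≈ 207 m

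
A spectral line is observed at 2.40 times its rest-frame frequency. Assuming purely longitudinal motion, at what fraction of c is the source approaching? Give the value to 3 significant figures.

f_obs/f_src = √((1+β)/(1−β)) = 2.40  ⇒  (1+β)/(1−β) = 5.7600
β = |1 − D²|/(1 + D²) = |1 − 5.7600|/(1 + 5.7600) = 0.704

β ≈ 0.704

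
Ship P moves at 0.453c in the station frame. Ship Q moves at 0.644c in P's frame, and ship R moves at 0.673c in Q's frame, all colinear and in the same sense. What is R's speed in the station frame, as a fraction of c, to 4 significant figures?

Compose boost 2: (0.644 + 0.453)/(1 + 0.644×0.453) = 1.097/1.29173 = 0.849247
Compose boost 3: (0.673 + 0.849247)/(1 + 0.673×0.849247) = 1.52225/1.57154 = 0.9686

u ≈ 0.9686c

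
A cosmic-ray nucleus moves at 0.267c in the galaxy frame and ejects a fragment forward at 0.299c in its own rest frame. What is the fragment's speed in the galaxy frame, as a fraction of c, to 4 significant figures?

u ≈ 0.5242c

Compose boost 2: (0.299 + 0.267)/(1 + 0.299×0.267) = 0.5660/1.07983 = 0.5242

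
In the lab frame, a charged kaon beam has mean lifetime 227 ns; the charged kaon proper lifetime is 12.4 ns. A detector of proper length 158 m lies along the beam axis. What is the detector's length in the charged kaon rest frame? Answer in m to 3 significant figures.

L ≈ 8.63 m

Time dilation ⇒ γ = Δt/τ₀ = 227/12.4 = 18.306
Length contraction: L = L₀/γ = 158/18.306 = 8.63 m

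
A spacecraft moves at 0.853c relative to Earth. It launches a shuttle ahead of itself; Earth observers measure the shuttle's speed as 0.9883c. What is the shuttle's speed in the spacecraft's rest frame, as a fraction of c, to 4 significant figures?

u' ≈ 0.8619c

Inverse velocity addition: u' = (u − v)/(1 − uv/c²)
= (0.9883 − 0.853)/(1 − 0.9883×0.853) = 0.1353/0.156980 = 0.8619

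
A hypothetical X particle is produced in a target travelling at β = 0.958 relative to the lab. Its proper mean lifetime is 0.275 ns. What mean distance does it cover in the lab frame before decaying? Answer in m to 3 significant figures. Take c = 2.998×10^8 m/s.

γ = 1/√(1 − 0.958²) = 3.4871
Dilated lifetime: Δt = γτ₀ = 3.4871 × 0.275 ns = 0.95896 ns
d = vΔt = 0.958c × 0.95896 ns = 2.8721×10^8 m/s × 9.5896×10^-10 s = 0.275 m

d ≈ 0.275 m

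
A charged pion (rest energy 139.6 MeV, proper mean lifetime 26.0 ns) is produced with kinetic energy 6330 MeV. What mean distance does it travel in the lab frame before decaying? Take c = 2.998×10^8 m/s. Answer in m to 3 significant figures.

γ = 1 + K/(m₀c²) = 1 + 6330/139.6 = 46.344
β = √(1 − 1/γ²) = 0.99977
Dilated lifetime: γτ₀ = 46.344 × 26.0 ns = 1204.9 ns
d = βc·γτ₀ = 0.99977 × (2.998×10^8 m/s) × 1.2049×10^-6 s = 361 m

d ≈ 361 m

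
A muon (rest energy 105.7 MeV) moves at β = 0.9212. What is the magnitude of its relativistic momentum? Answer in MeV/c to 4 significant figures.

γ = 1/√(1 − 0.9212²) = 2.57010
p = γβm₀c = 2.57010 × 0.9212 × 105.7 MeV/c = 250.3 MeV/c

p ≈ 250.3 MeV/c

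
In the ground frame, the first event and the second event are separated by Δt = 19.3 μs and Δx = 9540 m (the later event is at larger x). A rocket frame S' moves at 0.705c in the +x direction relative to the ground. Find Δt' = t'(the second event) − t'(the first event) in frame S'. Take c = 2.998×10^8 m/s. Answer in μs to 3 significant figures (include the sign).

Δt' ≈ -4.42 μs

γ = 1/√(1 − 0.705²) = 1.4100
Δt' = γ(Δt − vΔx/c²) = 1.4100 × (19.3 μs − 0.705×9540 m / (2.998×10^8 m/s))
= 1.4100 × (-3.1340 μs) = -4.42 μs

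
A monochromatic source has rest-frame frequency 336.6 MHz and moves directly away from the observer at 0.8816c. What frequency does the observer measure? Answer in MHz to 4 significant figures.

Relativistic Doppler: f_obs = f_src √((1−β)/(1+β))
= 336.6 × √(0.118400/1.88160) = 336.6 × 0.250849 = 84.44 MHz

f_obs ≈ 84.44 MHz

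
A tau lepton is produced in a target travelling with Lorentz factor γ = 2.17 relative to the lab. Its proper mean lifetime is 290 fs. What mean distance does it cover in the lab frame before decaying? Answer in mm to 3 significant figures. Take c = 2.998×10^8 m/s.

d ≈ 0.167 mm

β = √(1 − 1/γ²) = √(1 − 1/2.17²) = 0.88749
Dilated lifetime: Δt = γτ₀ = 2.17 × 290 fs = 629.30 fs
d = vΔt = 0.88749c × 629.30 fs = 2.6607×10^8 m/s × 6.2930×10^-13 s = 0.167 mm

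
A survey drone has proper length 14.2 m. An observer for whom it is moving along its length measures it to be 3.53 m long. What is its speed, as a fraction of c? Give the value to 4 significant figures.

γ = L₀/L = 14.2/3.53 = 4.02266
β = √(1 − 1/γ²) = 0.9686

β ≈ 0.9686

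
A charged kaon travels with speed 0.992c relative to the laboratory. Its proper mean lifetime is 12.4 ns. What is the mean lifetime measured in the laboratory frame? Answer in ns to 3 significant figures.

Δt ≈ 98.2 ns

γ = 1/√(1 − 0.992²) = 7.9216
Time dilation: Δt = γτ₀ = 7.9216 × 12.4 ns = 98.2 ns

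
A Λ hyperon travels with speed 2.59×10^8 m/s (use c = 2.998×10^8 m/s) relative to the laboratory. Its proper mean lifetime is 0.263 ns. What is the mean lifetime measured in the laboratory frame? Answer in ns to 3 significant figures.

β = v/c = 2.59×10^8 / 2.998×10^8 = 0.86391
γ = 1/√(1 − 0.86391²) = 1.9855
Time dilation: Δt = γτ₀ = 1.9855 × 0.263 ns = 0.522 ns

Δt ≈ 0.522 ns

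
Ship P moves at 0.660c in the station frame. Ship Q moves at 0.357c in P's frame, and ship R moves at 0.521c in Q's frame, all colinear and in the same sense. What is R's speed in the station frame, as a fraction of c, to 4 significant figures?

u ≈ 0.9407c

Compose boost 2: (0.357 + 0.660)/(1 + 0.357×0.660) = 1.017/1.23562 = 0.823069
Compose boost 3: (0.521 + 0.823069)/(1 + 0.521×0.823069) = 1.34407/1.42882 = 0.9407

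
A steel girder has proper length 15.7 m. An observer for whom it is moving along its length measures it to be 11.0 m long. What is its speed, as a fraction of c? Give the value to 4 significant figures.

γ = L₀/L = 15.7/11.0 = 1.42727
β = √(1 − 1/γ²) = 0.7135

β ≈ 0.7135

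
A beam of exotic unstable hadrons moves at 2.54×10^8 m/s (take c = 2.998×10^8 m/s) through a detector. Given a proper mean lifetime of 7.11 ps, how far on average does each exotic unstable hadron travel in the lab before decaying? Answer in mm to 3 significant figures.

d ≈ 3.40 mm

β = v/c = 2.54×10^8 / 2.998×10^8 = 0.84723
γ = 1/√(1 − 0.84723²) = 1.8824
Dilated lifetime: Δt = γτ₀ = 1.8824 × 7.11 ps = 13.384 ps
d = vΔt = 0.84723c × 13.384 ps = 2.5400×10^8 m/s × 1.3384×10^-11 s = 3.40 mm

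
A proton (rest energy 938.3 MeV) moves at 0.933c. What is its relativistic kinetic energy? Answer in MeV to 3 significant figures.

K ≈ 1670 MeV

γ = 1/√(1 − 0.933²) = 2.7787
K = (γ − 1)m₀c² = (2.7787 − 1) × 938.3 MeV = 1.7787 × 938.3 MeV = 1670 MeV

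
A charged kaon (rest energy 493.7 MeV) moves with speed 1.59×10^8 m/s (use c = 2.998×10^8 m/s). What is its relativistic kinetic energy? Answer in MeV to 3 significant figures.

K ≈ 88.6 MeV

β = v/c = 1.59×10^8 / 2.998×10^8 = 0.53035
γ = 1/√(1 − 0.53035²) = 1.1796
K = (γ − 1)m₀c² = (1.1796 − 1) × 493.7 MeV = 0.17956 × 493.7 MeV = 88.6 MeV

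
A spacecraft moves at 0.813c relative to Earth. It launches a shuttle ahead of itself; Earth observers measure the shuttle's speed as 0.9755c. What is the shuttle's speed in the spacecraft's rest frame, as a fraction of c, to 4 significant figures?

Inverse velocity addition: u' = (u − v)/(1 − uv/c²)
= (0.9755 − 0.813)/(1 − 0.9755×0.813) = 0.1625/0.206919 = 0.7853

u' ≈ 0.7853c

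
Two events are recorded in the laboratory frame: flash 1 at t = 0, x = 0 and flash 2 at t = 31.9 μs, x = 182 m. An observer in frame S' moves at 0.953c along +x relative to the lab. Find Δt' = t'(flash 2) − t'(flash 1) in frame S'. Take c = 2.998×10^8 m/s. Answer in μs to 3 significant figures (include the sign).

Δt' ≈ 103 μs

γ = 1/√(1 − 0.953²) = 3.3007
Δt' = γ(Δt − vΔx/c²) = 3.3007 × (31.9 μs − 0.953×182 m / (2.998×10^8 m/s))
= 3.3007 × (31.321 μs) = 103 μs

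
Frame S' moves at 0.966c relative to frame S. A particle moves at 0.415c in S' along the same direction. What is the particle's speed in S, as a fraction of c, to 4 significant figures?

u ≈ 0.9858c

Relativistic velocity addition: u = (u' + v)/(1 + u'v/c²)
= (0.415 + 0.966)/(1 + 0.415×0.966) = 1.381/1.40089 = 0.9858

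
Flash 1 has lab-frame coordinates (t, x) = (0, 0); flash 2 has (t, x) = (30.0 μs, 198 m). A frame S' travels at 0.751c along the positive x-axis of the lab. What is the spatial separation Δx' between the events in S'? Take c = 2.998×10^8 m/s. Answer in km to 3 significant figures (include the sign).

γ = 1/√(1 − 0.751²) = 1.5145
Δx' = γ(Δx − vΔt) = 1.5145 × (198 m − 0.751×(2.998×10^8 m/s)×30.0×10^-6 s)
= 1.5145 × (-6556.5 m) = -9.93 km

Δx' ≈ -9.93 km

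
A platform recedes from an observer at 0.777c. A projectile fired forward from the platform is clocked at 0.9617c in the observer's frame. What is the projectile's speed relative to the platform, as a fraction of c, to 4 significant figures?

u' ≈ 0.7307c

Inverse velocity addition: u' = (u − v)/(1 − uv/c²)
= (0.9617 − 0.777)/(1 − 0.9617×0.777) = 0.1847/0.252759 = 0.7307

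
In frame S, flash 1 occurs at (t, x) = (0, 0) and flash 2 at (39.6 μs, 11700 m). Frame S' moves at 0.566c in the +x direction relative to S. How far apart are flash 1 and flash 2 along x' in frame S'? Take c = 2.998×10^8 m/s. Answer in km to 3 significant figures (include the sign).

Δx' ≈ 6.04 km

γ = 1/√(1 − 0.566²) = 1.2130
Δx' = γ(Δx − vΔt) = 1.2130 × (11700 m − 0.566×(2.998×10^8 m/s)×39.6×10^-6 s)
= 1.2130 × (4980.4 m) = 6.04 km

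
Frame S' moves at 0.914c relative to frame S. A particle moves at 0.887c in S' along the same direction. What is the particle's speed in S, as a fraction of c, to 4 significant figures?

u ≈ 0.9946c

Relativistic velocity addition: u = (u' + v)/(1 + u'v/c²)
= (0.887 + 0.914)/(1 + 0.887×0.914) = 1.801/1.81072 = 0.9946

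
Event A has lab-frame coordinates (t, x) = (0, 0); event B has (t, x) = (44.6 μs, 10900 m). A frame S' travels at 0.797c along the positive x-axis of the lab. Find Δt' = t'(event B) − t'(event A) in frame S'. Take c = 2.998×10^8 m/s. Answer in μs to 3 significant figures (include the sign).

Δt' ≈ 25.9 μs

γ = 1/√(1 − 0.797²) = 1.6557
Δt' = γ(Δt − vΔx/c²) = 1.6557 × (44.6 μs − 0.797×10900 m / (2.998×10^8 m/s))
= 1.6557 × (15.623 μs) = 25.9 μs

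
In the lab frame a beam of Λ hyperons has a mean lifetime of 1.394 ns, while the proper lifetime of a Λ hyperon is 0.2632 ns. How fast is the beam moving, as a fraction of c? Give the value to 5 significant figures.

β ≈ 0.98201

γ = Δt/τ₀ = 1.394/0.2632 = 5.296353
β = √(1 − 1/γ²) = √(1 − 1/5.296353²) = 0.98201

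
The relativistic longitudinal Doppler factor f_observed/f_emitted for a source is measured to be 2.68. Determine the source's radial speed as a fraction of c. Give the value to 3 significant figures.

f_obs/f_src = √((1+β)/(1−β)) = 2.68  ⇒  (1+β)/(1−β) = 7.1824
β = |1 − D²|/(1 + D²) = |1 − 7.1824|/(1 + 7.1824) = 0.756

β ≈ 0.756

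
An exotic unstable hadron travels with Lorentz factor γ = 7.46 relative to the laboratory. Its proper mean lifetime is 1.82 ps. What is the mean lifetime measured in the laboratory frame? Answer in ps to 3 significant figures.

γ = 7.46 (given)
Time dilation: Δt = γτ₀ = 7.46 × 1.82 ps = 13.6 ps

Δt ≈ 13.6 ps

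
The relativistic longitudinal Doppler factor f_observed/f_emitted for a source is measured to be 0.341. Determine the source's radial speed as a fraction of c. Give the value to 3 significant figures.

β ≈ 0.792

f_obs/f_src = √((1−β)/(1+β)) = 0.341  ⇒  (1−β)/(1+β) = 0.11628
β = |1 − D²|/(1 + D²) = |1 − 0.11628|/(1 + 0.11628) = 0.792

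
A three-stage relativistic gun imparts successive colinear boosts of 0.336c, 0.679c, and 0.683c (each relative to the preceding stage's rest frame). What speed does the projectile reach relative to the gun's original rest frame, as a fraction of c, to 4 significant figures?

Compose boost 2: (0.679 + 0.336)/(1 + 0.679×0.336) = 1.015/1.22814 = 0.826450
Compose boost 3: (0.683 + 0.826450)/(1 + 0.683×0.826450) = 1.50945/1.56447 = 0.9648

u ≈ 0.9648c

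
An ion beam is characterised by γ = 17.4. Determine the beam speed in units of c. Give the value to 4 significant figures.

β = √(1 − 1/γ²) = √(1 − 1/17.4²) = √(0.996697) = 0.9983

β ≈ 0.9983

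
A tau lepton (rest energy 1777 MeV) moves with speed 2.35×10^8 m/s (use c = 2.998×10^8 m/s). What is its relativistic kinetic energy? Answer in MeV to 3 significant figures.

β = v/c = 2.35×10^8 / 2.998×10^8 = 0.78386
γ = 1/√(1 − 0.78386²) = 1.6105
K = (γ − 1)m₀c² = (1.6105 − 1) × 1777 MeV = 0.61045 × 1777 MeV = 1080 MeV

K ≈ 1080 MeV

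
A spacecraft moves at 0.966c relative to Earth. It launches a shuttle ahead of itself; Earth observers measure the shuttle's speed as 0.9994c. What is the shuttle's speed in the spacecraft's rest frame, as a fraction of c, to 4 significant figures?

Inverse velocity addition: u' = (u − v)/(1 − uv/c²)
= (0.9994 − 0.966)/(1 − 0.9994×0.966) = 0.03340/0.0345796 = 0.9659

u' ≈ 0.9659c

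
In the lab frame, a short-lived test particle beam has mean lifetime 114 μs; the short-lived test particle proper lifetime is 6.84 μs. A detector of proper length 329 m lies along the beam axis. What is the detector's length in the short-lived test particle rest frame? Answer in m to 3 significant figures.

Time dilation ⇒ γ = Δt/τ₀ = 114/6.84 = 16.667
Length contraction: L = L₀/γ = 329/16.667 = 19.7 m

L ≈ 19.7 m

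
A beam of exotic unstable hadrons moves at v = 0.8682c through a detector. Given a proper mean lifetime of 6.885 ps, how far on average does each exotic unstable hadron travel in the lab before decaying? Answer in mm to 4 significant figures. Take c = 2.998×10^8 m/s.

d ≈ 3.611 mm

γ = 1/√(1 − 0.8682²) = 2.01526
Dilated lifetime: Δt = γτ₀ = 2.01526 × 6.885 ps = 13.8750 ps
d = vΔt = 0.8682c × 13.8750 ps = 2.60286×10^8 m/s × 1.38750×10^-11 s = 3.611 mm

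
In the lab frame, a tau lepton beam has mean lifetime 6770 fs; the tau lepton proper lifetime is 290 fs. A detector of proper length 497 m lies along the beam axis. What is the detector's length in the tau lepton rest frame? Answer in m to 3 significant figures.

Time dilation ⇒ γ = Δt/τ₀ = 6770/290 = 23.345
Length contraction: L = L₀/γ = 497/23.345 = 21.3 m

L ≈ 21.3 m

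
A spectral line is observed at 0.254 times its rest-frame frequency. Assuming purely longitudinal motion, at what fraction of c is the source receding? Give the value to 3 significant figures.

β ≈ 0.879

f_obs/f_src = √((1−β)/(1+β)) = 0.254  ⇒  (1−β)/(1+β) = 0.064516
β = |1 − D²|/(1 + D²) = |1 − 0.064516|/(1 + 0.064516) = 0.879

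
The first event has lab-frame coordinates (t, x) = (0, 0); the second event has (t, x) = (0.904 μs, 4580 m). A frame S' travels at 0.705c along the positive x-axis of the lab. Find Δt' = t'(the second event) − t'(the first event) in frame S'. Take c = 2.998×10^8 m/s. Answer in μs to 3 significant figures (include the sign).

γ = 1/√(1 − 0.705²) = 1.4100
Δt' = γ(Δt − vΔx/c²) = 1.4100 × (0.904 μs − 0.705×4580 m / (2.998×10^8 m/s))
= 1.4100 × (-9.8662 μs) = -13.9 μs

Δt' ≈ -13.9 μs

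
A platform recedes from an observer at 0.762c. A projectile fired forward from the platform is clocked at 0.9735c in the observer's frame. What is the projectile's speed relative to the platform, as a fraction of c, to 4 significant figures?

u' ≈ 0.8192c

Inverse velocity addition: u' = (u − v)/(1 − uv/c²)
= (0.9735 − 0.762)/(1 − 0.9735×0.762) = 0.2115/0.258193 = 0.8192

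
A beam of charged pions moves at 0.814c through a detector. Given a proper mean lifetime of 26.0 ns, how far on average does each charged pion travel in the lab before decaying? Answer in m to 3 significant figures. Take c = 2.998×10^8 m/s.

γ = 1/√(1 − 0.814²) = 1.7216
Dilated lifetime: Δt = γτ₀ = 1.7216 × 26.0 ns = 44.761 ns
d = vΔt = 0.814c × 44.761 ns = 2.4404×10^8 m/s × 4.4761×10^-8 s = 10.9 m

d ≈ 10.9 m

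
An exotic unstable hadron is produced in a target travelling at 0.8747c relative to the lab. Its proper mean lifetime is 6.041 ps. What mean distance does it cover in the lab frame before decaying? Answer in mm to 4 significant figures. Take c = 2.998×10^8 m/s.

γ = 1/√(1 − 0.8747²) = 2.06328
Dilated lifetime: Δt = γτ₀ = 2.06328 × 6.041 ps = 12.4643 ps
d = vΔt = 0.8747c × 12.4643 ps = 2.62235×10^8 m/s × 1.24643×10^-11 s = 3.269 mm

d ≈ 3.269 mm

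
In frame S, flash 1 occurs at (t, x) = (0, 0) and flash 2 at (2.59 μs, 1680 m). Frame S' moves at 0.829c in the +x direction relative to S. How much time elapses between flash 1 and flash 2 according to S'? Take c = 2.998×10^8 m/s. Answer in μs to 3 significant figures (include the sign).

γ = 1/√(1 − 0.829²) = 1.7881
Δt' = γ(Δt − vΔx/c²) = 1.7881 × (2.59 μs − 0.829×1680 m / (2.998×10^8 m/s))
= 1.7881 × (-2.0555 μs) = -3.68 μs

Δt' ≈ -3.68 μs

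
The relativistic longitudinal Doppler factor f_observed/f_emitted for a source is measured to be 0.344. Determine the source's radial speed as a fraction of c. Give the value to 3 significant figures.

f_obs/f_src = √((1−β)/(1+β)) = 0.344  ⇒  (1−β)/(1+β) = 0.11834
β = |1 − D²|/(1 + D²) = |1 − 0.11834|/(1 + 0.11834) = 0.788

β ≈ 0.788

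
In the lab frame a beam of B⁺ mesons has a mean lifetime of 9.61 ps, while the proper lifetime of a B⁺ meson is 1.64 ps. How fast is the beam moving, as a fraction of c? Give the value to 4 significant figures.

γ = Δt/τ₀ = 9.61/1.64 = 5.85976
β = √(1 − 1/γ²) = √(1 − 1/5.85976²) = 0.9853

β ≈ 0.9853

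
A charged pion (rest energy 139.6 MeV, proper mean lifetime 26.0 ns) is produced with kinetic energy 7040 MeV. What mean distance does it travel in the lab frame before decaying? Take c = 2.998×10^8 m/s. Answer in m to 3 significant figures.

d ≈ 401 m

γ = 1 + K/(m₀c²) = 1 + 7040/139.6 = 51.430
β = √(1 − 1/γ²) = 0.99981
Dilated lifetime: γτ₀ = 51.430 × 26.0 ns = 1337.2 ns
d = βc·γτ₀ = 0.99981 × (2.998×10^8 m/s) × 1.3372×10^-6 s = 401 m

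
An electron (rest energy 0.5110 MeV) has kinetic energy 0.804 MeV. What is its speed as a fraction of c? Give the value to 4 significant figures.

γ = 1 + K/(m₀c²) = 1 + 0.804/0.5110 = 2.57339
β = √(1 − 1/γ²) = 0.9214

β ≈ 0.9214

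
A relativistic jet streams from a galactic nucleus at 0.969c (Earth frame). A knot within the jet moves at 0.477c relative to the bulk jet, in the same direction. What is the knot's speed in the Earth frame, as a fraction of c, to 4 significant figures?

Relativistic velocity addition: u = (u' + v)/(1 + u'v/c²)
= (0.477 + 0.969)/(1 + 0.477×0.969) = 1.446/1.46221 = 0.9889

u ≈ 0.9889c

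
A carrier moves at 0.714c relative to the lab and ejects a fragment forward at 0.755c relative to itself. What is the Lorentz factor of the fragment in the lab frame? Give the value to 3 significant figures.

γ ≈ 3.35

u_lab = (0.755 + 0.714)/(1 + 0.755×0.714) = 1.469/1.53907 = 0.954473
γ = 1/√(1 − 0.954473²) = 3.35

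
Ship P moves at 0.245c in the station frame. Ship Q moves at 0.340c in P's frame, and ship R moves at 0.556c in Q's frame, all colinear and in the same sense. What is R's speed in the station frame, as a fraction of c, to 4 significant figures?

Compose boost 2: (0.340 + 0.245)/(1 + 0.340×0.245) = 0.5850/1.08330 = 0.540017
Compose boost 3: (0.556 + 0.540017)/(1 + 0.556×0.540017) = 1.09602/1.30025 = 0.8429

u ≈ 0.8429c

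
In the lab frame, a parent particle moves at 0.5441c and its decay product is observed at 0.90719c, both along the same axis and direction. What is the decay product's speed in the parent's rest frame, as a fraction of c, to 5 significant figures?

u' ≈ 0.71701c

Inverse velocity addition: u' = (u − v)/(1 − uv/c²)
= (0.90719 − 0.5441)/(1 − 0.90719×0.5441) = 0.36309/0.5063979 = 0.71701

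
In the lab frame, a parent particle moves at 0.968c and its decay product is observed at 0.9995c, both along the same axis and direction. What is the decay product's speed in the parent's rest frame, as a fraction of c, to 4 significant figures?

Inverse velocity addition: u' = (u − v)/(1 − uv/c²)
= (0.9995 − 0.968)/(1 − 0.9995×0.968) = 0.03150/0.0324840 = 0.9697

u' ≈ 0.9697c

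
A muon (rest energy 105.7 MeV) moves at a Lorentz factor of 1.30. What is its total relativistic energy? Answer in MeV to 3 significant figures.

γ = 1.30 (given)
E = γm₀c² = 1.30 × 105.7 MeV = 137 MeV

E ≈ 137 MeV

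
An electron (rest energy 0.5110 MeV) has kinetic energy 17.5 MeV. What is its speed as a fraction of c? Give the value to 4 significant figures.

β ≈ 0.9996

γ = 1 + K/(m₀c²) = 1 + 17.5/0.5110 = 35.2466
β = √(1 − 1/γ²) = 0.9996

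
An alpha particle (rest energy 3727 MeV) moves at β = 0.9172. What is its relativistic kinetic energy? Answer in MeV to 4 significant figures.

K ≈ 5627 MeV

γ = 1/√(1 − 0.9172²) = 2.50987
K = (γ − 1)m₀c² = (2.50987 − 1) × 3727 MeV = 1.50987 × 3727 MeV = 5627 MeV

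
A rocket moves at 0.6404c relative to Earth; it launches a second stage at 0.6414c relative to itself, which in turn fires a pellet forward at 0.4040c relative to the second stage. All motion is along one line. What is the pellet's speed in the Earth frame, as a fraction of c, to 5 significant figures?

Compose boost 2: (0.6414 + 0.6404)/(1 + 0.6414×0.6404) = 1.2818/1.410753 = 0.9085931
Compose boost 3: (0.4040 + 0.9085931)/(1 + 0.4040×0.9085931) = 1.312593/1.367072 = 0.96015

u ≈ 0.96015c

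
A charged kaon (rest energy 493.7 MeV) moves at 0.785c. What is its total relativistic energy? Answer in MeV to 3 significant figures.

γ = 1/√(1 − 0.785²) = 1.6142
E = γm₀c² = 1.6142 × 493.7 MeV = 797 MeV

E ≈ 797 MeV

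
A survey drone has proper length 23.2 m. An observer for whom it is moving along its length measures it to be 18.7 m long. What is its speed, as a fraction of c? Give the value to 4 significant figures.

γ = L₀/L = 23.2/18.7 = 1.24064
β = √(1 − 1/γ²) = 0.5919

β ≈ 0.5919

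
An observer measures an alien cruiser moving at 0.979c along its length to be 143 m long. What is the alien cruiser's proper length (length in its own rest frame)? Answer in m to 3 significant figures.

L₀ ≈ 701 m

γ = 1/√(1 − 0.979²) = 4.9053
L₀ = γL = 4.9053 × 143 = 701 m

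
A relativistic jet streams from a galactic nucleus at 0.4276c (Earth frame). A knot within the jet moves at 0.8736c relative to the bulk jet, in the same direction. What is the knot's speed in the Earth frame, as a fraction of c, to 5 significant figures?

u ≈ 0.94733c

Relativistic velocity addition: u = (u' + v)/(1 + u'v/c²)
= (0.8736 + 0.4276)/(1 + 0.8736×0.4276) = 1.3012/1.373551 = 0.94733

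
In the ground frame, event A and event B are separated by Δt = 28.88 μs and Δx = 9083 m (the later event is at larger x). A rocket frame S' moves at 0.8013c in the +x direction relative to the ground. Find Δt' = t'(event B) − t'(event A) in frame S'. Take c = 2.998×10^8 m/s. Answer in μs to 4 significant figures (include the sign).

γ = 1/√(1 − 0.8013²) = 1.67151
Δt' = γ(Δt − vΔx/c²) = 1.67151 × (28.88 μs − 0.8013×9083 m / (2.998×10^8 m/s))
= 1.67151 × (4.60312 μs) = 7.694 μs

Δt' ≈ 7.694 μs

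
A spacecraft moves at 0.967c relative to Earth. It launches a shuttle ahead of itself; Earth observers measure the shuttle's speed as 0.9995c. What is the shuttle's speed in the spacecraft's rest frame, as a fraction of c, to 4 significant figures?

u' ≈ 0.9706c

Inverse velocity addition: u' = (u − v)/(1 − uv/c²)
= (0.9995 − 0.967)/(1 − 0.9995×0.967) = 0.03250/0.0334835 = 0.9706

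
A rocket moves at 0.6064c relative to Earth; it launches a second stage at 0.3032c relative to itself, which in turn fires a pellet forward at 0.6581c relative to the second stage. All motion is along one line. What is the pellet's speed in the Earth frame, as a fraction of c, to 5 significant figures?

Compose boost 2: (0.3032 + 0.6064)/(1 + 0.3032×0.6064) = 0.90960/1.183860 = 0.7683338
Compose boost 3: (0.6581 + 0.7683338)/(1 + 0.6581×0.7683338) = 1.426434/1.505640 = 0.94739

u ≈ 0.94739c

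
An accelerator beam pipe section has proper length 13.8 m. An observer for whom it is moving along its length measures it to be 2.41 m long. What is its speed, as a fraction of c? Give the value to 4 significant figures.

γ = L₀/L = 13.8/2.41 = 5.72614
β = √(1 − 1/γ²) = 0.9846

β ≈ 0.9846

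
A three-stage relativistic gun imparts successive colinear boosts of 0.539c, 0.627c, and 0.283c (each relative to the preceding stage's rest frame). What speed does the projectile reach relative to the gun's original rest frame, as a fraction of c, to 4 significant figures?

u ≈ 0.9261c

Compose boost 2: (0.627 + 0.539)/(1 + 0.627×0.539) = 1.166/1.33795 = 0.871481
Compose boost 3: (0.283 + 0.871481)/(1 + 0.283×0.871481) = 1.15448/1.24663 = 0.9261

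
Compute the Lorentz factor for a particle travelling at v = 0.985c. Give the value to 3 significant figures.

γ = 1/√(1 − β²) = 1/√(1 − 0.985²) = 1/√(0.029775) = 5.80

γ ≈ 5.80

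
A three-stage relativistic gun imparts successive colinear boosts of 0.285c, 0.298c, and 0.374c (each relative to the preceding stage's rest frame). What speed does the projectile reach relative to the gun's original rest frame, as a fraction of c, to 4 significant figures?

u ≈ 0.7589c

Compose boost 2: (0.298 + 0.285)/(1 + 0.298×0.285) = 0.5830/1.08493 = 0.537362
Compose boost 3: (0.374 + 0.537362)/(1 + 0.374×0.537362) = 0.911362/1.20097 = 0.7589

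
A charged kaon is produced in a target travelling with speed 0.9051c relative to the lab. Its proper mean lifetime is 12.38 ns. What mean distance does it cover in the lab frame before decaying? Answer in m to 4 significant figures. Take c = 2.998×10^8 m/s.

γ = 1/√(1 − 0.9051²) = 2.35184
Dilated lifetime: Δt = γτ₀ = 2.35184 × 12.38 ns = 29.1158 ns
d = vΔt = 0.9051c × 29.1158 ns = 2.71349×10^8 m/s × 2.91158×10^-8 s = 7.901 m

d ≈ 7.901 m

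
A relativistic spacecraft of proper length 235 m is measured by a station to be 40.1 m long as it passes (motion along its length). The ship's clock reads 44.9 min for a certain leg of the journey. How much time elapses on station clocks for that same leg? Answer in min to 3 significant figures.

Δt ≈ 263 min

Length contraction ⇒ γ = L₀/L = 235/40.1 = 5.8603
Time dilation: Δt = γτ₀ = 5.8603 × 44.9 min = 263 min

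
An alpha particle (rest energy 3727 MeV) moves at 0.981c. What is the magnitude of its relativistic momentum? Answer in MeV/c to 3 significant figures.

p ≈ 18800 MeV/c

γ = 1/√(1 − 0.981²) = 5.1544
p = γβm₀c = 5.1544 × 0.981 × 3727 MeV/c = 18800 MeV/c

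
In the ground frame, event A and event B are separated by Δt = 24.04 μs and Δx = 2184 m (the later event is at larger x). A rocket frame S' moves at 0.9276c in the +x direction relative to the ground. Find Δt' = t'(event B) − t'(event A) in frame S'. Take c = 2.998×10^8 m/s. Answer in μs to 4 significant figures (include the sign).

Δt' ≈ 46.26 μs

γ = 1/√(1 − 0.9276²) = 2.67684
Δt' = γ(Δt − vΔx/c²) = 2.67684 × (24.04 μs − 0.9276×2184 m / (2.998×10^8 m/s))
= 2.67684 × (17.2826 μs) = 46.26 μs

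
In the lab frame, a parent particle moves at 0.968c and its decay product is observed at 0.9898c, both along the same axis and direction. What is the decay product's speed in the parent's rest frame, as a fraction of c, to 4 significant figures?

u' ≈ 0.5206c

Inverse velocity addition: u' = (u − v)/(1 − uv/c²)
= (0.9898 − 0.968)/(1 − 0.9898×0.968) = 0.02180/0.0418736 = 0.5206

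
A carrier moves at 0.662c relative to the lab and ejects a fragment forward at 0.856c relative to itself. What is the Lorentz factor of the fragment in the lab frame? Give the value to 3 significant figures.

u_lab = (0.856 + 0.662)/(1 + 0.856×0.662) = 1.518/1.56667 = 0.968933
γ = 1/√(1 − 0.968933²) = 4.04

γ ≈ 4.04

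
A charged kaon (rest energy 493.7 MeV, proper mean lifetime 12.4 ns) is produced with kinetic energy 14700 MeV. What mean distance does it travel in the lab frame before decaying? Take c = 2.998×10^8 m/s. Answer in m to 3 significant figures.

d ≈ 114 m

γ = 1 + K/(m₀c²) = 1 + 14700/493.7 = 30.775
β = √(1 − 1/γ²) = 0.99947
Dilated lifetime: γτ₀ = 30.775 × 12.4 ns = 381.61 ns
d = βc·γτ₀ = 0.99947 × (2.998×10^8 m/s) × 3.8161×10^-7 s = 114 m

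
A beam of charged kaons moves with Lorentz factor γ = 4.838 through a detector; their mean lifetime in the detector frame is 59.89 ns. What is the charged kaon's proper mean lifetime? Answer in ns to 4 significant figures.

τ₀ ≈ 12.38 ns

γ = 4.838 (given)
Proper time: τ₀ = Δt/γ = 59.89/4.838 = 12.38 ns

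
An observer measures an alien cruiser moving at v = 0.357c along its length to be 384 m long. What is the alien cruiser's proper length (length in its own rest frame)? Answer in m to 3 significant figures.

L₀ ≈ 411 m

γ = 1/√(1 − 0.357²) = 1.0705
L₀ = γL = 1.0705 × 384 = 411 m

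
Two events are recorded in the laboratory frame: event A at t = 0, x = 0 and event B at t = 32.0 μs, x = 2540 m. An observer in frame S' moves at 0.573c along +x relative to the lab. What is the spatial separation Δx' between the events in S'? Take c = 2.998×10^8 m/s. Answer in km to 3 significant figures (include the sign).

Δx' ≈ -3.61 km

γ = 1/√(1 − 0.573²) = 1.2202
Δx' = γ(Δx − vΔt) = 1.2202 × (2540 m − 0.573×(2.998×10^8 m/s)×32.0×10^-6 s)
= 1.2202 × (-2957.1 m) = -3.61 km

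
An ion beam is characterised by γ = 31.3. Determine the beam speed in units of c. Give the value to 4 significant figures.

β = √(1 − 1/γ²) = √(1 − 1/31.3²) = √(0.998979) = 0.9995

β ≈ 0.9995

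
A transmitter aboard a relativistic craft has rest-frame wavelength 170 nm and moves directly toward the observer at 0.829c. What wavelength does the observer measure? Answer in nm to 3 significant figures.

Relativistic Doppler: λ_obs = λ_src √((1−β)/(1+β))
= 170 × √(0.17100/1.8290) = 170 × 0.30577 = 52.0 nm

λ_obs ≈ 52.0 nm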